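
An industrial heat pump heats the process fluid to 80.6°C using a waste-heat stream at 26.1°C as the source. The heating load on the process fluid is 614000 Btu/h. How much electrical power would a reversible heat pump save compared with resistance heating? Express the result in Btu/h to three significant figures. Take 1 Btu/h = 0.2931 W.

In absolute terms T_C = 299.25 K and T_H = 353.75 K, so ΔT = 54.50 K.
COP_Carnot = T_H/ΔT = 353.75/54.50 = 6.491.
Resistance heating needs Ẇ_res = Q̇_H = 614000 Btu/h; the reversible heat pump needs only Ẇ_hp = Q̇_H/COP = 94600 Btu/h.
Saving = 614000 − 94600 = 519400 Btu/h.

519000 Btu/h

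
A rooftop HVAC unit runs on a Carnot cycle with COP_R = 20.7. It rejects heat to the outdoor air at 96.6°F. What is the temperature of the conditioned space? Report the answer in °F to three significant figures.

71.0 °F

For a Carnot refrigerator COP_R = T_C/(T_H − T_C), so T_C = COP·T_H/(1 + COP).
With T_H = 309.04 K, T_C = 20.7 × 309.04/21.70 = 294.80 K.
Converting, 294.80 K = 70.97°F.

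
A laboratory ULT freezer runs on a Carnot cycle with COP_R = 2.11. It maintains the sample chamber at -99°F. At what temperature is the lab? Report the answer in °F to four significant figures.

71.93 °F

COP_R = T_C/(T_H − T_C) gives T_H − T_C = T_C/COP.
With T_C = 200.37 K, T_H = 200.37 × (1 + 1/2.11) = 295.34 K.
Converting, 295.34 K = 71.93°F.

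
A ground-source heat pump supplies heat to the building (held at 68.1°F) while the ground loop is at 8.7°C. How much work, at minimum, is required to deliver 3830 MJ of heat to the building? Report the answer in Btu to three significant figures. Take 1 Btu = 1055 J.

In absolute terms T_C = 281.85 K and T_H = 293.21 K, so ΔT = 11.36 K.
The reversible limit is COP_HP = T_H/ΔT = 25.82, so W_min = Q_H/COP = Q_H·ΔT/T_H.
W_min = 3830 × 11.36/293.21 = 148.3 MJ = 140600 Btu.

141000 Btu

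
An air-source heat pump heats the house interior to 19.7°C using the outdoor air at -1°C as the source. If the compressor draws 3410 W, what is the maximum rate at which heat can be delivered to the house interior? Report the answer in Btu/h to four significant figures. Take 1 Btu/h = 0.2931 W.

164600 Btu/h

In absolute terms T_C = 272.15 K and T_H = 292.85 K, so ΔT = 20.70 K.
COP_Carnot = T_H/ΔT = 292.85/20.70 = 14.15.
Q̇_max = COP_Carnot × Ẇ = 14.15 × 3410 W = 48240 W = 164600 Btu/h.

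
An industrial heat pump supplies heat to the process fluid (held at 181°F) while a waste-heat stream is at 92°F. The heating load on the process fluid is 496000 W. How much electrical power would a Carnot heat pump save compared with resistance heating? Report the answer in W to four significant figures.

427100 W

In absolute terms T_C = 306.48 K and T_H = 355.93 K, so ΔT = 49.44 K.
COP_Carnot = T_H/ΔT = 355.93/49.44 = 7.199.
Resistance heating needs Ẇ_res = Q̇_H = 496000 W; the reversible heat pump needs only Ẇ_hp = Q̇_H/COP = 68900 W.
Saving = 496000 − 68900 = 427100 W.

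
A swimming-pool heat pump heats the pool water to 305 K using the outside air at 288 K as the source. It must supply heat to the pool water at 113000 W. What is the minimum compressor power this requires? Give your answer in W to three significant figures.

6300 W

The reservoir spacing is ΔT = 305 − 288 = 17.00 K.
COP_Carnot = T_H/ΔT = 305.00/17.00 = 17.94.
Ẇ_min = Q̇/COP_Carnot = 113000/17.94 = 6298 W.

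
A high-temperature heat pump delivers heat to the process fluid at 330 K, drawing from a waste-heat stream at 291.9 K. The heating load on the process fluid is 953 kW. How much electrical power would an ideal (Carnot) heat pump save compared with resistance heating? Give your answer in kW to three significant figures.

843 kW

The reservoir spacing is ΔT = 330 − 291.9 = 38.10 K.
COP_Carnot = T_H/ΔT = 330.00/38.10 = 8.661.
Resistance heating needs Ẇ_res = Q̇_H = 953.0 kW; the reversible heat pump needs only Ẇ_hp = Q̇_H/COP = 110.0 kW.
Saving = 953.0 − 110.0 = 843.0 kW.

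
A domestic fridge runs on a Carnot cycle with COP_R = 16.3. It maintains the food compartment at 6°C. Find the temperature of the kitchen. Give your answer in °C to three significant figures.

COP_R = T_C/(T_H − T_C) gives T_H − T_C = T_C/COP.
With T_C = 279.15 K, T_H = 279.15 × (1 + 1/16.3) = 296.28 K.
Converting, 296.28 K = 23.13°C.

23.1 °C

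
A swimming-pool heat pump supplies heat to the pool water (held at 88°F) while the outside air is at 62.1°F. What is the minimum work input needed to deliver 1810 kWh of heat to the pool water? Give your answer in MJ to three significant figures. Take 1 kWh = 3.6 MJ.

308 MJ

In absolute terms T_C = 289.87 K and T_H = 304.26 K, so ΔT = 14.39 K.
The reversible limit is COP_HP = T_H/ΔT = 21.15, so W_min = Q_H/COP = Q_H·ΔT/T_H.
W_min = 1810 × 14.39/304.26 = 85.60 kWh = 308.1 MJ.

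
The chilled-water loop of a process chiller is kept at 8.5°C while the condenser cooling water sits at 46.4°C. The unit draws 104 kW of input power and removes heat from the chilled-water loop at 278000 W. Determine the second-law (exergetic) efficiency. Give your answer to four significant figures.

Converting, Q̇_C = 278000 W = 278.0 kW, so COP_actual = Q̇_C/Ẇ = 278.0/104.0 = 2.673.
In absolute terms T_C = 281.65 K and T_H = 319.55 K, so ΔT = 37.90 K.
COP_Carnot = T_C/ΔT = 281.65/37.90 = 7.431.
η_II = COP_actual/COP_Carnot = 2.673/7.431 = 0.3597.

0.3597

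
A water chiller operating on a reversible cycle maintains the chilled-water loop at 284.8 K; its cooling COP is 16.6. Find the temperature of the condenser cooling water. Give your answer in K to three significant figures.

302 K

COP_R = T_C/(T_H − T_C) gives T_H − T_C = T_C/COP.
With T_C = 284.80 K, T_H = 284.80 × (1 + 1/16.6) = 301.96 K.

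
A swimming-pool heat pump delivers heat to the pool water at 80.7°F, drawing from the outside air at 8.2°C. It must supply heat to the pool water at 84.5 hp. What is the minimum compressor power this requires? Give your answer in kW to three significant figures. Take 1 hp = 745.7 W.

In absolute terms T_C = 281.35 K and T_H = 300.21 K, so ΔT = 18.86 K.
COP_Carnot = T_H/ΔT = 300.21/18.86 = 15.92.
Ẇ_min = Q̇/COP_Carnot = 84.50/15.92 = 5.307 hp = 3.958 kW.

3.96 kW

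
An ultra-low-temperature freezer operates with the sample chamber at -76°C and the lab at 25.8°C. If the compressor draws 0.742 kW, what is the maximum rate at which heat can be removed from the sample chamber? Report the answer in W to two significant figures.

1400 W

In absolute terms T_C = 197.15 K and T_H = 298.95 K, so ΔT = 101.8 K.
COP_Carnot = T_C/ΔT = 197.15/101.8 = 1.937.
Q̇_max = COP_Carnot × Ẇ = 1.937 × 0.7420 kW = 1.437 kW = 1437 W.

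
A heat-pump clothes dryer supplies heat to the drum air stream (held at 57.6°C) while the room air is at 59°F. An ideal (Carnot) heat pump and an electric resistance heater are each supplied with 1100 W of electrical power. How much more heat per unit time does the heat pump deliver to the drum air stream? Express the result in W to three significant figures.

In absolute terms T_C = 288.15 K and T_H = 330.75 K, so ΔT = 42.60 K.
COP_Carnot = T_H/ΔT = 330.75/42.60 = 7.764.
The heat pump delivers Q̇_H = COP × Ẇ = 8540 W; the resistance heater delivers Ẇ = 1100 W.
Extra = (COP − 1)·Ẇ = 7440 W.

7440 W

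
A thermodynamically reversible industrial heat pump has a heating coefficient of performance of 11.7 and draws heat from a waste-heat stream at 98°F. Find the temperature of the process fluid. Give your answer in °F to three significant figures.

COP_HP = T_H/(T_H − T_C) rearranges to T_H = COP·T_C/(COP − 1).
With T_C = 309.82 K, T_H = 11.7 × 309.82/10.70 = 338.77 K.
Converting, 338.77 K = 150.12°F.

150 °F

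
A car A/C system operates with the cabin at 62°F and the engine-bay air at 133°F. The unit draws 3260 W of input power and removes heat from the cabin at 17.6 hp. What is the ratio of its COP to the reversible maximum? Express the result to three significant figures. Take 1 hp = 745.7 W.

Converting, Q̇_C = 17.60 hp = 13120 W, so COP_actual = Q̇_C/Ẇ = 13120/3260 = 4.026.
In absolute terms T_C = 289.82 K and T_H = 329.26 K, so ΔT = 39.44 K.
COP_Carnot = T_C/ΔT = 289.82/39.44 = 7.347.
η_II = COP_actual/COP_Carnot = 4.026/7.347 = 0.5479.

0.548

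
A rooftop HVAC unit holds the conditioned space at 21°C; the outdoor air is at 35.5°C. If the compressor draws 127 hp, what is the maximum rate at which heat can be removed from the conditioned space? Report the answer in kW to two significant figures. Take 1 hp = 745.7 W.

1900 kW

In absolute terms T_C = 294.15 K and T_H = 308.65 K, so ΔT = 14.50 K.
COP_Carnot = T_C/ΔT = 294.15/14.50 = 20.29.
Q̇_max = COP_Carnot × Ẇ = 20.29 × 127.0 hp = 2576 hp = 1921 kW.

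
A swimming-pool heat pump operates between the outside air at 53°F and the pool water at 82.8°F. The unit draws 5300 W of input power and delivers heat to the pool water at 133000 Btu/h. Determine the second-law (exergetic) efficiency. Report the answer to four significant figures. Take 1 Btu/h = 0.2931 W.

0.4040

Converting, Q̇_H = 133000 Btu/h = 38980 W, so COP_actual = Q̇_H/Ẇ = 38980/5300 = 7.355.
In absolute terms T_C = 284.82 K and T_H = 301.37 K, so ΔT = 16.56 K.
COP_Carnot = T_H/ΔT = 301.37/16.56 = 18.20.
η_II = COP_actual/COP_Carnot = 7.355/18.20 = 0.4040.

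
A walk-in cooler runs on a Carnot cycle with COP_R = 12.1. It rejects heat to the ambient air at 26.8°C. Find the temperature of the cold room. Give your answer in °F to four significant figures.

For a Carnot refrigerator COP_R = T_C/(T_H − T_C), so T_C = COP·T_H/(1 + COP).
With T_H = 299.95 K, T_C = 12.1 × 299.95/13.10 = 277.05 K.
Converting, 277.05 K = 39.03°F.

39.03 °F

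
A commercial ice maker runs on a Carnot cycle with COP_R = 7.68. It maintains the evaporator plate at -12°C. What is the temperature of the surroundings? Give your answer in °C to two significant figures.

22 °C

COP_R = T_C/(T_H − T_C) gives T_H − T_C = T_C/COP.
With T_C = 261.15 K, T_H = 261.15 × (1 + 1/7.68) = 295.15 K.
Converting, 295.15 K = 22.00°C.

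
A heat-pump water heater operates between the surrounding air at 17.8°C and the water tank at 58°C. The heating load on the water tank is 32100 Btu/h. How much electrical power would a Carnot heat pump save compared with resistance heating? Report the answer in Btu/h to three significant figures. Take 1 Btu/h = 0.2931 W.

In absolute terms T_C = 290.95 K and T_H = 331.15 K, so ΔT = 40.20 K.
COP_Carnot = T_H/ΔT = 331.15/40.20 = 8.238.
Resistance heating needs Ẇ_res = Q̇_H = 32100 Btu/h; the reversible heat pump needs only Ẇ_hp = Q̇_H/COP = 3897 Btu/h.
Saving = 32100 − 3897 = 28200 Btu/h.

28200 Btu/h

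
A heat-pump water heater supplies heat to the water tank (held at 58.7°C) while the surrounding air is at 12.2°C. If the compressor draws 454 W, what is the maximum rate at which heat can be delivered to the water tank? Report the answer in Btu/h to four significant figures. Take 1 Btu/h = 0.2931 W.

In absolute terms T_C = 285.35 K and T_H = 331.85 K, so ΔT = 46.50 K.
COP_Carnot = T_H/ΔT = 331.85/46.50 = 7.137.
Q̇_max = COP_Carnot × Ẇ = 7.137 × 454.0 W = 3240 W = 11050 Btu/h.

11050 Btu/h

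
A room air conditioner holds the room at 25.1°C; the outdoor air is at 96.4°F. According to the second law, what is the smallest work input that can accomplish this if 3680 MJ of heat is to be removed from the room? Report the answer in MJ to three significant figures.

In absolute terms T_C = 298.25 K and T_H = 308.93 K, so ΔT = 10.68 K.
The reversible limit is COP_R = T_C/ΔT = 27.93, so W_min = Q_C/COP = Q_C·ΔT/T_C.
W_min = 3680 × 10.68/298.25 = 131.7 MJ.

132 MJ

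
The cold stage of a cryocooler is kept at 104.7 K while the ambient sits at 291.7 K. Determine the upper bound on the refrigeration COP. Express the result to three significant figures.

The reservoir spacing is ΔT = 291.7 − 104.7 = 187.0 K.
For a reversible cycle, COP_Carnot = T_C/ΔT = 104.70/187.0 = 0.5599.

0.560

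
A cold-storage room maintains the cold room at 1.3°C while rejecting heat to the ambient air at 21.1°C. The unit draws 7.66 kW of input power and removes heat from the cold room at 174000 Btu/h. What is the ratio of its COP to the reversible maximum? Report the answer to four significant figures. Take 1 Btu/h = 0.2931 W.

Converting, Q̇_C = 174000 Btu/h = 51.00 kW, so COP_actual = Q̇_C/Ẇ = 51.00/7.660 = 6.658.
In absolute terms T_C = 274.45 K and T_H = 294.25 K, so ΔT = 19.80 K.
COP_Carnot = T_C/ΔT = 274.45/19.80 = 13.86.
η_II = COP_actual/COP_Carnot = 6.658/13.86 = 0.4803.

0.4803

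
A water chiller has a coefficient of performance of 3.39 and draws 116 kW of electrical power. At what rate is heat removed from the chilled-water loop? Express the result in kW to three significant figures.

Q̇_C = COP × Ẇ = 3.39 × 116.0 = 393.2 kW.

393 kW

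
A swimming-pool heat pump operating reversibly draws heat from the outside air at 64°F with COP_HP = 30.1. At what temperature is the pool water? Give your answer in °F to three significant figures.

COP_HP = T_H/(T_H − T_C) rearranges to T_H = COP·T_C/(COP − 1).
With T_C = 290.93 K, T_H = 30.1 × 290.93/29.10 = 300.93 K.
Converting, 300.93 K = 82.00°F.

82.0 °F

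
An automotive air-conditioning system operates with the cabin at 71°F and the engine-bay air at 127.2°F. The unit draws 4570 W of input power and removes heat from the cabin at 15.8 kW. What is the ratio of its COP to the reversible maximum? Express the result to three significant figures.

0.366

Converting, Q̇_C = 15.80 kW = 15800 W, so COP_actual = Q̇_C/Ẇ = 15800/4570 = 3.457.
In absolute terms T_C = 294.82 K and T_H = 326.04 K, so ΔT = 31.22 K.
COP_Carnot = T_C/ΔT = 294.82/31.22 = 9.443.
η_II = COP_actual/COP_Carnot = 3.457/9.443 = 0.3661.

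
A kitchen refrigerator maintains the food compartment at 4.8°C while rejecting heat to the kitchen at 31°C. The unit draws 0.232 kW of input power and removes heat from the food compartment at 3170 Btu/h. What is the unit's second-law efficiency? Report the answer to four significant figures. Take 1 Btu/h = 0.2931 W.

0.3775

Converting, Q̇_C = 3170 Btu/h = 0.9291 kW, so COP_actual = Q̇_C/Ẇ = 0.9291/0.2320 = 4.005.
In absolute terms T_C = 277.95 K and T_H = 304.15 K, so ΔT = 26.20 K.
COP_Carnot = T_C/ΔT = 277.95/26.20 = 10.61.
η_II = COP_actual/COP_Carnot = 4.005/10.61 = 0.3775.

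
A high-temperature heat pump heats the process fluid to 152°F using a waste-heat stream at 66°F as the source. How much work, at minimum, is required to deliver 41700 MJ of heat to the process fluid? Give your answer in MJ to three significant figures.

5860 MJ

In absolute terms T_C = 292.04 K and T_H = 339.82 K, so ΔT = 47.78 K.
The reversible limit is COP_HP = T_H/ΔT = 7.112, so W_min = Q_H/COP = Q_H·ΔT/T_H.
W_min = 41700 × 47.78/339.82 = 5863 MJ.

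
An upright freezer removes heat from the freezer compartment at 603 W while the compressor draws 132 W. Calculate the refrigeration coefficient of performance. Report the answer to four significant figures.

The first law gives Q̇_H = Q̇_C + Ẇ, so the three rates are Q̇_C = 603.0, Q̇_H = 735.0, Ẇ = 132.0 W.
COP_R = Q̇_C/Ẇ = 603.0/132.0 = 4.568.

4.568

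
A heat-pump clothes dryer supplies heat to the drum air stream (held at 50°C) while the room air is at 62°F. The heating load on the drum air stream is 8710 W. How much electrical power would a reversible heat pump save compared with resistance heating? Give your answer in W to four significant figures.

In absolute terms T_C = 289.82 K and T_H = 323.15 K, so ΔT = 33.33 K.
COP_Carnot = T_H/ΔT = 323.15/33.33 = 9.695.
Resistance heating needs Ẇ_res = Q̇_H = 8710 W; the reversible heat pump needs only Ẇ_hp = Q̇_H/COP = 898.4 W.
Saving = 8710 − 898.4 = 7812 W.

7812 W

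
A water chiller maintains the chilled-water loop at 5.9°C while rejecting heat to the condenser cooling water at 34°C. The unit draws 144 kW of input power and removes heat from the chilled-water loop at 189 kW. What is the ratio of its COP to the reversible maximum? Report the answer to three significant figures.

0.132

COP_actual = Q̇_C/Ẇ = 189.0/144.0 = 1.313.
In absolute terms T_C = 279.05 K and T_H = 307.15 K, so ΔT = 28.10 K.
COP_Carnot = T_C/ΔT = 279.05/28.10 = 9.931.
η_II = COP_actual/COP_Carnot = 1.313/9.931 = 0.1322.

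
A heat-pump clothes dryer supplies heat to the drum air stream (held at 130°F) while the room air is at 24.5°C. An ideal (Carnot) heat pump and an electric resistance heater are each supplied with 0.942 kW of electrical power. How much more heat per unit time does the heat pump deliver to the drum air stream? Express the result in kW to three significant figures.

9.36 kW

In absolute terms T_C = 297.65 K and T_H = 327.59 K, so ΔT = 29.94 K.
COP_Carnot = T_H/ΔT = 327.59/29.94 = 10.94.
The heat pump delivers Q̇_H = COP × Ẇ = 10.31 kW; the resistance heater delivers Ẇ = 0.9420 kW.
Extra = (COP − 1)·Ẇ = 9.364 kW.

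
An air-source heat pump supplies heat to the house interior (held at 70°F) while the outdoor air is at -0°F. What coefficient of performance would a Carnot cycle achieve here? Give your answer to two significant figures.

7.6

In absolute terms T_C = 255.37 K and T_H = 294.26 K, so ΔT = 38.89 K.
For a reversible cycle, COP_Carnot = T_H/ΔT = 294.26/38.89 = 7.567.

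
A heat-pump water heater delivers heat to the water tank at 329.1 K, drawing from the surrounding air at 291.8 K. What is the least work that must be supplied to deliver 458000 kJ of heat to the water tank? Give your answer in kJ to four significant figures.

The reservoir spacing is ΔT = 329.1 − 291.8 = 37.30 K.
The reversible limit is COP_HP = T_H/ΔT = 8.823, so W_min = Q_H/COP = Q_H·ΔT/T_H.
W_min = 458000 × 37.30/329.10 = 51910 kJ.

51910 kJ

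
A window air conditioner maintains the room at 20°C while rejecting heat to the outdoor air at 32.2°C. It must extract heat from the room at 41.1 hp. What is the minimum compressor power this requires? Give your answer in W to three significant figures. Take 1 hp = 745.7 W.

In absolute terms T_C = 293.15 K and T_H = 305.35 K, so ΔT = 12.20 K.
COP_Carnot = T_C/ΔT = 293.15/12.20 = 24.03.
Ẇ_min = Q̇/COP_Carnot = 41.10/24.03 = 1.710 hp = 1275 W.

1280 W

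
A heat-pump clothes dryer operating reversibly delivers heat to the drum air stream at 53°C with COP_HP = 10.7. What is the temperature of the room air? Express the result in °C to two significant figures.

23 °C

COP_HP = T_H/(T_H − T_C) gives T_H − T_C = T_H/COP.
With T_H = 326.15 K, T_C = 326.15 × (1 − 1/10.7) = 295.67 K.
Converting, 295.67 K = 22.52°C.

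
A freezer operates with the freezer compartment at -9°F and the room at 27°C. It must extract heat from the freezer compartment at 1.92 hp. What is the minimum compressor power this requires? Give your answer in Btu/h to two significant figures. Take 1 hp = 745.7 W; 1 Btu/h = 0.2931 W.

In absolute terms T_C = 250.37 K and T_H = 300.15 K, so ΔT = 49.78 K.
COP_Carnot = T_C/ΔT = 250.37/49.78 = 5.030.
Ẇ_min = Q̇/COP_Carnot = 1.920/5.030 = 0.3817 hp = 971.2 Btu/h.

970 Btu/h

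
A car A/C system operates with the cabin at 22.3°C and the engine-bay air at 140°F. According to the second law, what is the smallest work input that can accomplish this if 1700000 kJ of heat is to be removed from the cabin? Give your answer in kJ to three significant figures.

In absolute terms T_C = 295.45 K and T_H = 333.15 K, so ΔT = 37.70 K.
The reversible limit is COP_R = T_C/ΔT = 7.837, so W_min = Q_C/COP = Q_C·ΔT/T_C.
W_min = 1700000 × 37.70/295.45 = 216900 kJ.

217000 kJ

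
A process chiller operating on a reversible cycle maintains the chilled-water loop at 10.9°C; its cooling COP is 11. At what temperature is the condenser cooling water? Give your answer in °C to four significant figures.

COP_R = T_C/(T_H − T_C) gives T_H − T_C = T_C/COP.
With T_C = 284.05 K, T_H = 284.05 × (1 + 1/11) = 309.87 K.
Converting, 309.87 K = 36.72°C.

36.72 °C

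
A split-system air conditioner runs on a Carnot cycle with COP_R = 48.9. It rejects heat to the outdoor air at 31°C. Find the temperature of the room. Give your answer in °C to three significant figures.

24.9 °C

For a Carnot refrigerator COP_R = T_C/(T_H − T_C), so T_C = COP·T_H/(1 + COP).
With T_H = 304.15 K, T_C = 48.9 × 304.15/49.90 = 298.05 K.
Converting, 298.05 K = 24.90°C.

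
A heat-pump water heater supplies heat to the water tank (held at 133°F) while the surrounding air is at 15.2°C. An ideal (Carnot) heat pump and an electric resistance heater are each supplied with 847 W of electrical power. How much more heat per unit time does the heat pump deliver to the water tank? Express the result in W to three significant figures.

In absolute terms T_C = 288.35 K and T_H = 329.26 K, so ΔT = 40.91 K.
COP_Carnot = T_H/ΔT = 329.26/40.91 = 8.048.
The heat pump delivers Q̇_H = COP × Ẇ = 6817 W; the resistance heater delivers Ẇ = 847.0 W.
Extra = (COP − 1)·Ẇ = 5970 W.

5970 W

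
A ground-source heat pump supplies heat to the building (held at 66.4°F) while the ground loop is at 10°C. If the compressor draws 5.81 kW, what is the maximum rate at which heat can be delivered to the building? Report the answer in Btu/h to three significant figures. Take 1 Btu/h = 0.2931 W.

In absolute terms T_C = 283.15 K and T_H = 292.26 K, so ΔT = 9.111 K.
COP_Carnot = T_H/ΔT = 292.26/9.111 = 32.08.
Q̇_max = COP_Carnot × Ẇ = 32.08 × 5.810 kW = 186.4 kW = 635900 Btu/h.

636000 Btu/h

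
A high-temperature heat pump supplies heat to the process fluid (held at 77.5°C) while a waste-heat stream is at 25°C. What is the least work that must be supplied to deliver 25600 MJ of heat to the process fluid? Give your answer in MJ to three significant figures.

3830 MJ

In absolute terms T_C = 298.15 K and T_H = 350.65 K, so ΔT = 52.50 K.
The reversible limit is COP_HP = T_H/ΔT = 6.679, so W_min = Q_H/COP = Q_H·ΔT/T_H.
W_min = 25600 × 52.50/350.65 = 3833 MJ.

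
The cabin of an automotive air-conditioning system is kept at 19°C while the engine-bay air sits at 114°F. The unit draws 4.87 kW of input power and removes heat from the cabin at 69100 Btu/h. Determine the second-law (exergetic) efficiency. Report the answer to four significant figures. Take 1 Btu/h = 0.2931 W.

0.3780

Converting, Q̇_C = 69100 Btu/h = 20.25 kW, so COP_actual = Q̇_C/Ẇ = 20.25/4.870 = 4.159.
In absolute terms T_C = 292.15 K and T_H = 318.71 K, so ΔT = 26.56 K.
COP_Carnot = T_C/ΔT = 292.15/26.56 = 11.00.
η_II = COP_actual/COP_Carnot = 4.159/11.00 = 0.3780.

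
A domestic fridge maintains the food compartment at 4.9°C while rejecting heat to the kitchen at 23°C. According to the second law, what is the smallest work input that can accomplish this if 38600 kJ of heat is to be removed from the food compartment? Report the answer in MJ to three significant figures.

In absolute terms T_C = 278.05 K and T_H = 296.15 K, so ΔT = 18.10 K.
The reversible limit is COP_R = T_C/ΔT = 15.36, so W_min = Q_C/COP = Q_C·ΔT/T_C.
W_min = 38600 × 18.10/278.05 = 2513 kJ = 2.513 MJ.

2.51 MJ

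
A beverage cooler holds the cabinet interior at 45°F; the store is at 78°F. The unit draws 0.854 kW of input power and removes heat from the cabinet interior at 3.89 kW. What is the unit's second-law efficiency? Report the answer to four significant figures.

COP_actual = Q̇_C/Ẇ = 3.890/0.8540 = 4.555.
In absolute terms T_C = 280.37 K and T_H = 298.71 K, so ΔT = 18.33 K.
COP_Carnot = T_C/ΔT = 280.37/18.33 = 15.29.
η_II = COP_actual/COP_Carnot = 4.555/15.29 = 0.2979.

0.2979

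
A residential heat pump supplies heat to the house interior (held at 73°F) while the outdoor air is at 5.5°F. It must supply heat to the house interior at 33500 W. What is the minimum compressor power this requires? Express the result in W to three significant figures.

In absolute terms T_C = 258.43 K and T_H = 295.93 K, so ΔT = 37.50 K.
COP_Carnot = T_H/ΔT = 295.93/37.50 = 7.891.
Ẇ_min = Q̇/COP_Carnot = 33500/7.891 = 4245 W.

4250 W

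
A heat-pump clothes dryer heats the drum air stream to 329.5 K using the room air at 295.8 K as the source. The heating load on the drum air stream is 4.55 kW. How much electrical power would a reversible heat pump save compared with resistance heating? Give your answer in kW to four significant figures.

4.085 kW

The reservoir spacing is ΔT = 329.5 − 295.8 = 33.70 K.
COP_Carnot = T_H/ΔT = 329.50/33.70 = 9.777.
Resistance heating needs Ẇ_res = Q̇_H = 4.550 kW; the reversible heat pump needs only Ẇ_hp = Q̇_H/COP = 0.4654 kW.
Saving = 4.550 − 0.4654 = 4.085 kW.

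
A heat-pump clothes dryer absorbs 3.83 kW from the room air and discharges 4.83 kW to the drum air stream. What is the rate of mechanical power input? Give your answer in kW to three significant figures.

For a cyclic device the first law requires Q̇_H = Q̇_C + Ẇ.
Ẇ = Q̇_H − Q̇_C = 1.000 kW.

1.00 kW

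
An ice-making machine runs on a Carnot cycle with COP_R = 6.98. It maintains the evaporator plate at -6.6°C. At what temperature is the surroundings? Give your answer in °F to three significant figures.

88.9 °F

COP_R = T_C/(T_H − T_C) gives T_H − T_C = T_C/COP.
With T_C = 266.55 K, T_H = 266.55 × (1 + 1/6.98) = 304.74 K.
Converting, 304.74 K = 88.86°F.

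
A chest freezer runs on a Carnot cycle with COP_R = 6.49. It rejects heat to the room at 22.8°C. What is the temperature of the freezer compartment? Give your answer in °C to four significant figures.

For a Carnot refrigerator COP_R = T_C/(T_H − T_C), so T_C = COP·T_H/(1 + COP).
With T_H = 295.95 K, T_C = 6.49 × 295.95/7.490 = 256.44 K.
Converting, 256.44 K = -16.71°C.

-16.71 °C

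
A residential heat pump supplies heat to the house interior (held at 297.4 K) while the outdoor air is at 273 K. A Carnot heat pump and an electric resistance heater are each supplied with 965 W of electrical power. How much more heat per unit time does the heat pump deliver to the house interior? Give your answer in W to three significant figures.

10800 W

The reservoir spacing is ΔT = 297.4 − 273 = 24.40 K.
COP_Carnot = T_H/ΔT = 297.40/24.40 = 12.19.
The heat pump delivers Q̇_H = COP × Ẇ = 11760 W; the resistance heater delivers Ẇ = 965.0 W.
Extra = (COP − 1)·Ẇ = 10800 W.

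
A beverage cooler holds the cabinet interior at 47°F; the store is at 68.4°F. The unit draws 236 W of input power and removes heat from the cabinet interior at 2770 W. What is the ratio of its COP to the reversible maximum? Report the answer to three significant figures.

COP_actual = Q̇_C/Ẇ = 2770/236.0 = 11.74.
In absolute terms T_C = 281.48 K and T_H = 293.37 K, so ΔT = 11.89 K.
COP_Carnot = T_C/ΔT = 281.48/11.89 = 23.68.
η_II = COP_actual/COP_Carnot = 11.74/23.68 = 0.4957.

0.496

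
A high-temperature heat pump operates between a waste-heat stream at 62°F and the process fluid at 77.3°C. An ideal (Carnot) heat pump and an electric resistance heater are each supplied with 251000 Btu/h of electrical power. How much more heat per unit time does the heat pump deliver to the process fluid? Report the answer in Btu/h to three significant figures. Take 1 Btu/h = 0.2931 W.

In absolute terms T_C = 289.82 K and T_H = 350.45 K, so ΔT = 60.63 K.
COP_Carnot = T_H/ΔT = 350.45/60.63 = 5.780.
The heat pump delivers Q̇_H = COP × Ẇ = 1451000 Btu/h; the resistance heater delivers Ẇ = 251000 Btu/h.
Extra = (COP − 1)·Ẇ = 1200000 Btu/h.

1200000 Btu/h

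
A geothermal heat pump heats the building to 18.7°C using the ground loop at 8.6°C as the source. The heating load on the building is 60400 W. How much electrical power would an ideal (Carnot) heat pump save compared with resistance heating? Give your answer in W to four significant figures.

58310 W

In absolute terms T_C = 281.75 K and T_H = 291.85 K, so ΔT = 10.10 K.
COP_Carnot = T_H/ΔT = 291.85/10.10 = 28.90.
Resistance heating needs Ẇ_res = Q̇_H = 60400 W; the reversible heat pump needs only Ẇ_hp = Q̇_H/COP = 2090 W.
Saving = 60400 − 2090 = 58310 W.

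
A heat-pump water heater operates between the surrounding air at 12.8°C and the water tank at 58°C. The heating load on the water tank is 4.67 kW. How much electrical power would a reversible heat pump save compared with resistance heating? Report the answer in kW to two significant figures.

4.0 kW

In absolute terms T_C = 285.95 K and T_H = 331.15 K, so ΔT = 45.20 K.
COP_Carnot = T_H/ΔT = 331.15/45.20 = 7.326.
Resistance heating needs Ẇ_res = Q̇_H = 4.670 kW; the reversible heat pump needs only Ẇ_hp = Q̇_H/COP = 0.6374 kW.
Saving = 4.670 − 0.6374 = 4.033 kW.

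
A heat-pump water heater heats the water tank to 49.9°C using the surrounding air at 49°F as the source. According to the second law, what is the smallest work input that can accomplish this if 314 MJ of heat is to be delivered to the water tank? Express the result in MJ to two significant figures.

In absolute terms T_C = 282.59 K and T_H = 323.05 K, so ΔT = 40.46 K.
The reversible limit is COP_HP = T_H/ΔT = 7.985, so W_min = Q_H/COP = Q_H·ΔT/T_H.
W_min = 314.0 × 40.46/323.05 = 39.32 MJ.

39 MJ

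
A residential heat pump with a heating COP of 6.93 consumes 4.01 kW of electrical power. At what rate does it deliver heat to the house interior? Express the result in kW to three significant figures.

27.8 kW

Q̇_H = COP_HP × Ẇ = 6.93 × 4.010 = 27.79 kW.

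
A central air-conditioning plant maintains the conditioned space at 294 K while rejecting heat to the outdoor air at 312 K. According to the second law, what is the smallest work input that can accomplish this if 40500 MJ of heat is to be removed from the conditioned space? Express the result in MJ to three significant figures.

2480 MJ

The reservoir spacing is ΔT = 312 − 294 = 18.00 K.
The reversible limit is COP_R = T_C/ΔT = 16.33, so W_min = Q_C/COP = Q_C·ΔT/T_C.
W_min = 40500 × 18.00/294.00 = 2480 MJ.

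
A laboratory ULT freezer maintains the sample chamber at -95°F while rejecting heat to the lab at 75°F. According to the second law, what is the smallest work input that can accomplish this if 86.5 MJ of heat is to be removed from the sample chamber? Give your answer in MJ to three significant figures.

40.3 MJ

In absolute terms T_C = 202.59 K and T_H = 297.04 K, so ΔT = 94.44 K.
The reversible limit is COP_R = T_C/ΔT = 2.145, so W_min = Q_C/COP = Q_C·ΔT/T_C.
W_min = 86.50 × 94.44/202.59 = 40.32 MJ.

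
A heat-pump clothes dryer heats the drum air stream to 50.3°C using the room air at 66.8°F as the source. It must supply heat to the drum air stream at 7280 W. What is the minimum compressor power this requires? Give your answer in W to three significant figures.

In absolute terms T_C = 292.48 K and T_H = 323.45 K, so ΔT = 30.97 K.
COP_Carnot = T_H/ΔT = 323.45/30.97 = 10.45.
Ẇ_min = Q̇/COP_Carnot = 7280/10.45 = 697.0 W.

697 W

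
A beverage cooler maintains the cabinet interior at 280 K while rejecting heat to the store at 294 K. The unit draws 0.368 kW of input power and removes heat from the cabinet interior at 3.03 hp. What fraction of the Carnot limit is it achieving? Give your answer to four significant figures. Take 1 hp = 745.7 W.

0.3070

Converting, Q̇_C = 3.030 hp = 2.259 kW, so COP_actual = Q̇_C/Ẇ = 2.259/0.3680 = 6.140.
The reservoir spacing is ΔT = 294 − 280 = 14.00 K.
COP_Carnot = T_C/ΔT = 280.00/14.00 = 20.00.
η_II = COP_actual/COP_Carnot = 6.140/20.00 = 0.3070.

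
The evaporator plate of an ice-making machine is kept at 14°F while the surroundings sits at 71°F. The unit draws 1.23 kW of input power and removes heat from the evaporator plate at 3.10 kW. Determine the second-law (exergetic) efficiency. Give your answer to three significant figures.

COP_actual = Q̇_C/Ẇ = 3.100/1.230 = 2.520.
In absolute terms T_C = 263.15 K and T_H = 294.82 K, so ΔT = 31.67 K.
COP_Carnot = T_C/ΔT = 263.15/31.67 = 8.310.
η_II = COP_actual/COP_Carnot = 2.520/8.310 = 0.3033.

0.303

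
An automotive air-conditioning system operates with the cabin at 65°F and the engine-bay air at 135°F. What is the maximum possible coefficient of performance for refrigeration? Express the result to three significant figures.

7.50

In absolute terms T_C = 291.48 K and T_H = 330.37 K, so ΔT = 38.89 K.
For a reversible cycle, COP_Carnot = T_C/ΔT = 291.48/38.89 = 7.495.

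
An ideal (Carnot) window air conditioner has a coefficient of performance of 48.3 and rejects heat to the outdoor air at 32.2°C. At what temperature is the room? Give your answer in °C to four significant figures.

26.01 °C

For a Carnot refrigerator COP_R = T_C/(T_H − T_C), so T_C = COP·T_H/(1 + COP).
With T_H = 305.35 K, T_C = 48.3 × 305.35/49.30 = 299.16 K.
Converting, 299.16 K = 26.01°C.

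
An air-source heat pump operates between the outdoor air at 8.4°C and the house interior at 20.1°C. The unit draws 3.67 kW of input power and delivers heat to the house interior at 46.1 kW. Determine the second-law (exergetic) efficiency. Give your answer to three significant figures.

COP_actual = Q̇_H/Ẇ = 46.10/3.670 = 12.56.
In absolute terms T_C = 281.55 K and T_H = 293.25 K, so ΔT = 11.70 K.
COP_Carnot = T_H/ΔT = 293.25/11.70 = 25.06.
η_II = COP_actual/COP_Carnot = 12.56/25.06 = 0.5012.

0.501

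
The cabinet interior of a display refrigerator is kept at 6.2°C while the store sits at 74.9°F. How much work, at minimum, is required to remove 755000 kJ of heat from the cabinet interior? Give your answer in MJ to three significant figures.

In absolute terms T_C = 279.35 K and T_H = 296.98 K, so ΔT = 17.63 K.
The reversible limit is COP_R = T_C/ΔT = 15.84, so W_min = Q_C/COP = Q_C·ΔT/T_C.
W_min = 755000 × 17.63/279.35 = 47660 kJ = 47.66 MJ.

47.7 MJ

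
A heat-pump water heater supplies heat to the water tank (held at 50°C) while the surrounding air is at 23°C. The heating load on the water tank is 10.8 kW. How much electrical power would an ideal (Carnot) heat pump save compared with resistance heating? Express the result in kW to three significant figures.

In absolute terms T_C = 296.15 K and T_H = 323.15 K, so ΔT = 27.00 K.
COP_Carnot = T_H/ΔT = 323.15/27.00 = 11.97.
Resistance heating needs Ẇ_res = Q̇_H = 10.80 kW; the reversible heat pump needs only Ẇ_hp = Q̇_H/COP = 0.9024 kW.
Saving = 10.80 − 0.9024 = 9.898 kW.

9.90 kW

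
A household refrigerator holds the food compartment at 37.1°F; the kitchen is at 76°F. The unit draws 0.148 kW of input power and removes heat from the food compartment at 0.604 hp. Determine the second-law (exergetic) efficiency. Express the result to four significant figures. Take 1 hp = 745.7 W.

Converting, Q̇_C = 0.6040 hp = 0.4504 kW, so COP_actual = Q̇_C/Ẇ = 0.4504/0.1480 = 3.043.
In absolute terms T_C = 275.98 K and T_H = 297.59 K, so ΔT = 21.61 K.
COP_Carnot = T_C/ΔT = 275.98/21.61 = 12.77.
η_II = COP_actual/COP_Carnot = 3.043/12.77 = 0.2383.

0.2383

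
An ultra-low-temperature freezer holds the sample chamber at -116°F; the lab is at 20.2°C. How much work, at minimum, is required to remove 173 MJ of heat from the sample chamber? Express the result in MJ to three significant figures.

In absolute terms T_C = 190.93 K and T_H = 293.35 K, so ΔT = 102.4 K.
The reversible limit is COP_R = T_C/ΔT = 1.864, so W_min = Q_C/COP = Q_C·ΔT/T_C.
W_min = 173.0 × 102.4/190.93 = 92.80 MJ.

92.8 MJ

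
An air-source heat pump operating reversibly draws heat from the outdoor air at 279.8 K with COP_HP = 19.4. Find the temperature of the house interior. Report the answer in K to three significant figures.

COP_HP = T_H/(T_H − T_C) rearranges to T_H = COP·T_C/(COP − 1).
With T_C = 279.80 K, T_H = 19.4 × 279.80/18.40 = 295.01 K.

295 K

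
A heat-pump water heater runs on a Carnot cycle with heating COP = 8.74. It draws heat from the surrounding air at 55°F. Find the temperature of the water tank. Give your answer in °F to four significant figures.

COP_HP = T_H/(T_H − T_C) rearranges to T_H = COP·T_C/(COP − 1).
With T_C = 285.93 K, T_H = 8.74 × 285.93/7.740 = 322.87 K.
Converting, 322.87 K = 121.49°F.

121.5 °F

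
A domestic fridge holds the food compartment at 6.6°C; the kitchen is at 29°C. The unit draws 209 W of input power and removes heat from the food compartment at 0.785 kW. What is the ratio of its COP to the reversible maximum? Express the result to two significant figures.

0.30

Converting, Q̇_C = 0.7850 kW = 785.0 W, so COP_actual = Q̇_C/Ẇ = 785.0/209.0 = 3.756.
In absolute terms T_C = 279.75 K and T_H = 302.15 K, so ΔT = 22.40 K.
COP_Carnot = T_C/ΔT = 279.75/22.40 = 12.49.
η_II = COP_actual/COP_Carnot = 3.756/12.49 = 0.3007.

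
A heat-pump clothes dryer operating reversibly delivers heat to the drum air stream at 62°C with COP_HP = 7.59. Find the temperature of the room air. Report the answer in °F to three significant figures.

64.1 °F

COP_HP = T_H/(T_H − T_C) gives T_H − T_C = T_H/COP.
With T_H = 335.15 K, T_C = 335.15 × (1 − 1/7.59) = 290.99 K.
Converting, 290.99 K = 64.12°F.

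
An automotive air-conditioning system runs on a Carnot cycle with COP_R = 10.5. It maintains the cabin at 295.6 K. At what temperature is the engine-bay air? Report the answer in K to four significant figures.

323.8 K

COP_R = T_C/(T_H − T_C) gives T_H − T_C = T_C/COP.
With T_C = 295.60 K, T_H = 295.60 × (1 + 1/10.5) = 323.75 K.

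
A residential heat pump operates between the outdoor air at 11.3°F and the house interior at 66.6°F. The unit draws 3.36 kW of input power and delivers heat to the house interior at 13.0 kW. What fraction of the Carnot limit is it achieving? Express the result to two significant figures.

COP_actual = Q̇_H/Ẇ = 13.00/3.360 = 3.869.
In absolute terms T_C = 261.65 K and T_H = 292.37 K, so ΔT = 30.72 K.
COP_Carnot = T_H/ΔT = 292.37/30.72 = 9.517.
η_II = COP_actual/COP_Carnot = 3.869/9.517 = 0.4066.

0.41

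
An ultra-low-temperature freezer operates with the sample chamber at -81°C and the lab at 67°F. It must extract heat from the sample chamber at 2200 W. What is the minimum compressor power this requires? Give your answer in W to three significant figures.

1150 W

In absolute terms T_C = 192.15 K and T_H = 292.59 K, so ΔT = 100.4 K.
COP_Carnot = T_C/ΔT = 192.15/100.4 = 1.913.
Ẇ_min = Q̇/COP_Carnot = 2200/1.913 = 1150 W.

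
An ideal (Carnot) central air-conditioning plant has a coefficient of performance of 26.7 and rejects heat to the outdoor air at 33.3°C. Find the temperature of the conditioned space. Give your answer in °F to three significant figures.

72.0 °F

For a Carnot refrigerator COP_R = T_C/(T_H − T_C), so T_C = COP·T_H/(1 + COP).
With T_H = 306.45 K, T_C = 26.7 × 306.45/27.70 = 295.39 K.
Converting, 295.39 K = 72.03°F.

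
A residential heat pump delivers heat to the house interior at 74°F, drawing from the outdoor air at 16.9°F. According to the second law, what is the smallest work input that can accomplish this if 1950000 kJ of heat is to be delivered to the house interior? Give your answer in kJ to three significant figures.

209000 kJ

In absolute terms T_C = 264.76 K and T_H = 296.48 K, so ΔT = 31.72 K.
The reversible limit is COP_HP = T_H/ΔT = 9.346, so W_min = Q_H/COP = Q_H·ΔT/T_H.
W_min = 1950000 × 31.72/296.48 = 208600 kJ.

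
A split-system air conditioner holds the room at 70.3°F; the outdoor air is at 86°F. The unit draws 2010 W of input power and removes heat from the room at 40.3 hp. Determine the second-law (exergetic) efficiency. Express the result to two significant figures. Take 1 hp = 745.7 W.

Converting, Q̇_C = 40.30 hp = 30050 W, so COP_actual = Q̇_C/Ẇ = 30050/2010 = 14.95.
In absolute terms T_C = 294.43 K and T_H = 303.15 K, so ΔT = 8.722 K.
COP_Carnot = T_C/ΔT = 294.43/8.722 = 33.76.
η_II = COP_actual/COP_Carnot = 14.95/33.76 = 0.4429.

0.44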